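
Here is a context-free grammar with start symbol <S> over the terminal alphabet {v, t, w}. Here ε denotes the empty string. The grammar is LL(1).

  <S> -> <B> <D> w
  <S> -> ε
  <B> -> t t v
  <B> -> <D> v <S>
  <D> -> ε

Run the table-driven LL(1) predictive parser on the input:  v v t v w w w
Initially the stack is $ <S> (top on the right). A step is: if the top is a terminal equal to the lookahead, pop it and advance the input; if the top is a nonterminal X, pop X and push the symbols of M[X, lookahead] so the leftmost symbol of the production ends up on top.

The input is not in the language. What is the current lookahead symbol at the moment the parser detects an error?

step 1: stack=$ <S>  input=v v t v w w w $  — expand <S> -> <B> <D> w
step 2: stack=$ w <D> <B>  input=v v t v w w w $  — expand <B> -> <D> v <S>
step 3: stack=$ w <D> <S> v <D>  input=v v t v w w w $  — expand <D> -> ε
step 4: stack=$ w <D> <S> v  input=v v t v w w w $  — match v
step 5: stack=$ w <D> <S>  input=v t v w w w $  — expand <S> -> <B> <D> w
step 6: stack=$ w <D> w <D> <B>  input=v t v w w w $  — expand <B> -> <D> v <S>
step 7: stack=$ w <D> w <D> <S> v <D>  input=v t v w w w $  — expand <D> -> ε
step 8: stack=$ w <D> w <D> <S> v  input=v t v w w w $  — match v
step 9: stack=$ w <D> w <D> <S>  input=t v w w w $  — expand <S> -> <B> <D> w
step 10: stack=$ w <D> w <D> w <D> <B>  input=t v w w w $  — expand <B> -> t t v
step 11: stack=$ w <D> w <D> w <D> v t t  input=t v w w w $  — match t
step 12: stack=$ w <D> w <D> w <D> v t  input=v w w w $  — error: top is terminal t but lookahead is v

v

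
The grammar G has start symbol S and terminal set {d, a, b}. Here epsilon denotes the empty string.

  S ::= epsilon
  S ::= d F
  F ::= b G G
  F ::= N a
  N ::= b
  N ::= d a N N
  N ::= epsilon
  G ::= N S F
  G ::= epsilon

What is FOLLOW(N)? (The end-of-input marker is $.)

{a, b, d}

FIRST(S) = {epsilon, d}
FIRST(N) = {epsilon, b, d}
FIRST(F) = {a, b, d}  (via N a)
FIRST(G) = {epsilon, a, b, d}  (via N S F)
FOLLOW(S) includes $ since S is the start symbol.
FOLLOW(S): in G::=N S F, S is followed by F with FIRST {a, b, d}. Thus FOLLOW(S) = {$, a, b, d}.
FOLLOW(N): in F::=N a, N is followed by a with FIRST {a}; in N::=d a N N (occurrence 1), N is followed by N with FIRST {epsilon, b, d}; in N::=d a N N (occurrence 1), the suffix after N is nullable (adds nothing new); in N::=d a N N (occurrence 2), the suffix after N is empty (adds nothing new); in G::=N S F, N is followed by S F with FIRST {a, b, d}. Thus FOLLOW(N) = {a, b, d}.
FOLLOW(F): in S::=d F, the suffix after F is empty, so FOLLOW(F) ⊇ FOLLOW(S) = {$, a, b, d}; in G::=N S F, the suffix after F is empty, so FOLLOW(F) ⊇ FOLLOW(G) = {$, a, b, d}. Thus FOLLOW(F) = {$, a, b, d}.
FOLLOW(G): in F::=b G G (occurrence 1), G is followed by G with FIRST {epsilon, a, b, d}; in F::=b G G (occurrence 1), the suffix after G is nullable, so FOLLOW(G) ⊇ FOLLOW(F) = {$, a, b, d}; in F::=b G G (occurrence 2), the suffix after G is empty, so FOLLOW(G) ⊇ FOLLOW(F) = {$, a, b, d}. Thus FOLLOW(G) = {$, a, b, d}.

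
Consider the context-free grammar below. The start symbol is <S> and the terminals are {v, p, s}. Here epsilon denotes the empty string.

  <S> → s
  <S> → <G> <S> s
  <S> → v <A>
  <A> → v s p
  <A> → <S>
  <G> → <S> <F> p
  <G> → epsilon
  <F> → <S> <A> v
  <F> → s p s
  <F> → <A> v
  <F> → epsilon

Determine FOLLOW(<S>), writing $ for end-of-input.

FIRST(<S>) = {s, v}  (via <G> <S> s)
FIRST(<A>) = {s, v}  (via <S>)
FIRST(<G>) = {epsilon, s, v}  (via <S> <F> p)
FIRST(<F>) = {epsilon, s, v}  (via <S> <A> v, <A> v)
FOLLOW(<S>) includes $ since <S> is the start symbol.
FOLLOW(<G>): in <S>→<G> <S> s, <G> is followed by <S> s with FIRST {s, v}. Thus FOLLOW(<G>) = {s, v}.
FOLLOW(<F>): in <G>→<S> <F> p, <F> is followed by p with FIRST {p}. Thus FOLLOW(<F>) = {p}.
FOLLOW(<S>): in <S>→<G> <S> s, <S> is followed by s with FIRST {s}; in <A>→<S>, the suffix after <S> is empty, so FOLLOW(<S>) ⊇ FOLLOW(<A>) = {$, p, s, v}; in <G>→<S> <F> p, <S> is followed by <F> p with FIRST {p, s, v}; in <F>→<S> <A> v, <S> is followed by <A> v with FIRST {s, v}. Thus FOLLOW(<S>) = {$, p, s, v}.
FOLLOW(<A>): in <S>→v <A>, the suffix after <A> is empty, so FOLLOW(<A>) ⊇ FOLLOW(<S>) = {$, p, s, v}; in <F>→<S> <A> v, <A> is followed by v with FIRST {v}; in <F>→<A> v, <A> is followed by v with FIRST {v}. Thus FOLLOW(<A>) = {$, p, s, v}.

{$, p, s, v}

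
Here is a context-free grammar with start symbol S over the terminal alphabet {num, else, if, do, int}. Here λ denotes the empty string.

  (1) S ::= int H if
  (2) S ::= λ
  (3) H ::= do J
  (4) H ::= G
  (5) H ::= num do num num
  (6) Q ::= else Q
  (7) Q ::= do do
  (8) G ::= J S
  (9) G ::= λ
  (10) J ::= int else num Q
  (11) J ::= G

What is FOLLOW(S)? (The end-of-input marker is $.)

FIRST(S) = {λ, int}
FIRST(Q) = {do, else}
FIRST(H) = {λ, do, int, num}  (via G)
FIRST(G) = {λ, int}  (via J S)
FIRST(J) = {λ, int}  (via G)
FOLLOW(S) includes $ since S is the start symbol.
FOLLOW(H): in S::=int H if, H is followed by if with FIRST {if}. Thus FOLLOW(H) = {if}.
FOLLOW(S): in G::=J S, the suffix after S is empty, so FOLLOW(S) ⊇ FOLLOW(G) = {if, int}. Thus FOLLOW(S) = {$, if, int}.
FOLLOW(Q): in Q::=else Q, the suffix after Q is empty (adds nothing new); in J::=int else num Q, the suffix after Q is empty, so FOLLOW(Q) ⊇ FOLLOW(J) = {if, int}. Thus FOLLOW(Q) = {if, int}.
FOLLOW(G): in H::=G, the suffix after G is empty, so FOLLOW(G) ⊇ FOLLOW(H) = {if}; in J::=G, the suffix after G is empty, so FOLLOW(G) ⊇ FOLLOW(J) = {if, int}. Thus FOLLOW(G) = {if, int}.
FOLLOW(J): in H::=do J, the suffix after J is empty, so FOLLOW(J) ⊇ FOLLOW(H) = {if}; in G::=J S, J is followed by S with FIRST {λ, int}; in G::=J S, the suffix after J is nullable, so FOLLOW(J) ⊇ FOLLOW(G) = {if, int}. Thus FOLLOW(J) = {if, int}.

{$, if, int}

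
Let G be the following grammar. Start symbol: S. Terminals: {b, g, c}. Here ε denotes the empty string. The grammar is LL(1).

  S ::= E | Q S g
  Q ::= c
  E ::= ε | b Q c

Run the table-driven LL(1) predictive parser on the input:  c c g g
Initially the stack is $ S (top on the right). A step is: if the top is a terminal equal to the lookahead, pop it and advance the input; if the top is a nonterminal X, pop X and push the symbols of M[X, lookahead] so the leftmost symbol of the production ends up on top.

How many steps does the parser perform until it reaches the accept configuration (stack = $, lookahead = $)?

      Stack      Input      Action
   1  $ S        c c g g $  expand S ::= Q S g
   2  $ g S Q    c c g g $  expand Q ::= c
   3  $ g S c    c c g g $  match c
   4  $ g S      c g g $    expand S ::= Q S g
   5  $ g g S Q  c g g $    expand Q ::= c
   6  $ g g S c  c g g $    match c
   7  $ g g S    g g $      expand S ::= E
   8  $ g g E    g g $      expand E ::= ε
   9  $ g g      g g $      match g
  10  $ g        g $        match g
Accept reached after 10 steps.

10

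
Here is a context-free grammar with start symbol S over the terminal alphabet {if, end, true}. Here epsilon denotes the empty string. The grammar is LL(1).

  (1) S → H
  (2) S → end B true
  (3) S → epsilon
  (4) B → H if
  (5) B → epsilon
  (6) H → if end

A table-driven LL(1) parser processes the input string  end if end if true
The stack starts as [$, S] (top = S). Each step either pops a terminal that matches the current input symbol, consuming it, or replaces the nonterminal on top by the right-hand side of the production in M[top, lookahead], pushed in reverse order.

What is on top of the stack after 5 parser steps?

step 1: stack=$ S  input=end if end if true $  — expand S → end B true
step 2: stack=$ true B end  input=end if end if true $  — match end
step 3: stack=$ true B  input=if end if true $  — expand B → H if
step 4: stack=$ true if H  input=if end if true $  — expand H → if end
step 5: stack=$ true if end if  input=if end if true $  — match if
Stack after step 5: $ true if end (top = end).

end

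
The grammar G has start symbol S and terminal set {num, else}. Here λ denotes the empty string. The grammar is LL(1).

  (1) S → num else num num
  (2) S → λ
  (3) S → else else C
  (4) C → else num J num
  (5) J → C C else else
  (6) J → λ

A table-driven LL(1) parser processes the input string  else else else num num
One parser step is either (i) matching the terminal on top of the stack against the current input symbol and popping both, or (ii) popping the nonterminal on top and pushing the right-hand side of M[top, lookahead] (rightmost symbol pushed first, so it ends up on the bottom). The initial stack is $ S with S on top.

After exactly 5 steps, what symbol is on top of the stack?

step 1: stack=$ S  input=else else else num num $  — expand S → else else C
step 2: stack=$ C else else  input=else else else num num $  — match else
step 3: stack=$ C else  input=else else num num $  — match else
step 4: stack=$ C  input=else num num $  — expand C → else num J num
step 5: stack=$ num J num else  input=else num num $  — match else
Stack after step 5: $ num J num (top = num).

num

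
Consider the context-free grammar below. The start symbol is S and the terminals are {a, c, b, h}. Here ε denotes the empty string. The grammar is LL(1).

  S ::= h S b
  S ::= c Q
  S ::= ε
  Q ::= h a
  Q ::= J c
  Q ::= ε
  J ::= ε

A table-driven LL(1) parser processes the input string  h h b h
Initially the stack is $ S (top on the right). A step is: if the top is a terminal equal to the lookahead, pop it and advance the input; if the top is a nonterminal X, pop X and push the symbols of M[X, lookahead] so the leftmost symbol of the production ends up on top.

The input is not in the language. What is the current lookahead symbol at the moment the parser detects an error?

h

step 1: stack=$ S  input=h h b h $  — expand S ::= h S b
step 2: stack=$ b S h  input=h h b h $  — match h
step 3: stack=$ b S  input=h b h $  — expand S ::= h S b
step 4: stack=$ b b S h  input=h b h $  — match h
step 5: stack=$ b b S  input=b h $  — expand S ::= ε
step 6: stack=$ b b  input=b h $  — match b
step 7: stack=$ b  input=h $  — error: top is terminal b but lookahead is h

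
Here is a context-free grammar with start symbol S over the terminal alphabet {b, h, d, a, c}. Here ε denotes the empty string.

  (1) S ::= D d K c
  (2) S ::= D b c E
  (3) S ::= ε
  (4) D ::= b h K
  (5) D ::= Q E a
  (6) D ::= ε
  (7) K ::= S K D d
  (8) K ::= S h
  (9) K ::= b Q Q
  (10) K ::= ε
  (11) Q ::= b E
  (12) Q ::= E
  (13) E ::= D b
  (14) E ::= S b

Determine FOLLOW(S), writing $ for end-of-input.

FIRST(S) = {ε, b, d}  (via D d K c, D b c E)
FIRST(D) = {ε, b, d}  (via Q E a)
FIRST(K) = {ε, b, d, h}  (via S K D d, S h)
FIRST(E) = {b, d}  (via D b, S b)
FIRST(Q) = {b, d}  (via E)
FOLLOW(S) includes $ since S is the start symbol.
FOLLOW(S): in K::=S K D d, S is followed by K D d with FIRST {b, d, h}; in K::=S h, S is followed by h with FIRST {h}; in E::=S b, S is followed by b with FIRST {b}. Thus FOLLOW(S) = {$, b, d, h}.
FOLLOW(D): in S::=D d K c, D is followed by d K c with FIRST {d}; in S::=D b c E, D is followed by b c E with FIRST {b}; in K::=S K D d, D is followed by d with FIRST {d}; in E::=D b, D is followed by b with FIRST {b}. Thus FOLLOW(D) = {b, d}.
FOLLOW(K): in S::=D d K c, K is followed by c with FIRST {c}; in D::=b h K, the suffix after K is empty, so FOLLOW(K) ⊇ FOLLOW(D) = {b, d}; in K::=S K D d, K is followed by D d with FIRST {b, d}. Thus FOLLOW(K) = {b, c, d}.
FOLLOW(Q): in D::=Q E a, Q is followed by E a with FIRST {b, d}; in K::=b Q Q (occurrence 1), Q is followed by Q with FIRST {b, d}; in K::=b Q Q (occurrence 2), the suffix after Q is empty, so FOLLOW(Q) ⊇ FOLLOW(K) = {b, c, d}. Thus FOLLOW(Q) = {b, c, d}.
FOLLOW(E): in S::=D b c E, the suffix after E is empty, so FOLLOW(E) ⊇ FOLLOW(S) = {$, b, d, h}; in D::=Q E a, E is followed by a with FIRST {a}; in Q::=b E, the suffix after E is empty, so FOLLOW(E) ⊇ FOLLOW(Q) = {b, c, d}; in Q::=E, the suffix after E is empty, so FOLLOW(E) ⊇ FOLLOW(Q) = {b, c, d}. Thus FOLLOW(E) = {$, a, b, c, d, h}.

{$, b, d, h}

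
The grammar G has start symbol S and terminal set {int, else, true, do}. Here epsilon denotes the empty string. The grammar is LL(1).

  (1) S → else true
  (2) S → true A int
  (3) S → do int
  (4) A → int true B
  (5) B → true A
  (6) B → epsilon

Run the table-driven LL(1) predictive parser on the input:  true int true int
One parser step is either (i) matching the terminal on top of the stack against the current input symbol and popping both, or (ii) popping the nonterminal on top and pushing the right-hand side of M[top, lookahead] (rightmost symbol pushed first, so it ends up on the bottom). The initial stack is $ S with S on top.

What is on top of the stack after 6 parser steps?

int

step 1: stack=$ S  input=true int true int $  — expand S → true A int
step 2: stack=$ int A true  input=true int true int $  — match true
step 3: stack=$ int A  input=int true int $  — expand A → int true B
step 4: stack=$ int B true int  input=int true int $  — match int
step 5: stack=$ int B true  input=true int $  — match true
step 6: stack=$ int B  input=int $  — expand B → epsilon
Stack after step 6: $ int (top = int).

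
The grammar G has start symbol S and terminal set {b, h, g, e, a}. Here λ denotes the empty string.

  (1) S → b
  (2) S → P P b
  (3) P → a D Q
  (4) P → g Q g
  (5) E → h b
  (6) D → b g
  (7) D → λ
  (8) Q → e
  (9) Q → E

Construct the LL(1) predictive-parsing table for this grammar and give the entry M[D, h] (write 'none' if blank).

D → λ

FIRST(P) = {a, g}
FIRST(E) = {h}
FIRST(D) = {λ, b}
FIRST(S) = {a, b, g}  (via P P b)
FIRST(Q) = {e, h}  (via E)
FOLLOW(S) includes $ since S is the start symbol.
FOLLOW(D): in P→a D Q, D is followed by Q with FIRST {e, h}. Thus FOLLOW(D) = {e, h}.
For D → b g: FIRST(b g) = {b}, so it goes in M[D, t] for t ∈ {b}.
For D → λ: FIRST(λ) = {λ}, so it goes in M[D, t] for t ∈ {}; since λ ∈ FIRST, also for every t ∈ FOLLOW(D) = {e, h}.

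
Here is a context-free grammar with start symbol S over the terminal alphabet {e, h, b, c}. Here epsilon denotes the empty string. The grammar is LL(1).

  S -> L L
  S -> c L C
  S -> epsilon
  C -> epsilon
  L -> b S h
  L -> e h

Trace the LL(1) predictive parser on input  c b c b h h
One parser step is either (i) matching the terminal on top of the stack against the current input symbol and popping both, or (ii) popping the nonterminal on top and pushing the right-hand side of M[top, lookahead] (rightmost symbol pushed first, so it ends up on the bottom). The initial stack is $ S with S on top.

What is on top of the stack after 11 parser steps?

h

step 1: stack=$ S  input=c b c b h h $  — expand S -> c L C
step 2: stack=$ C L c  input=c b c b h h $  — match c
step 3: stack=$ C L  input=b c b h h $  — expand L -> b S h
step 4: stack=$ C h S b  input=b c b h h $  — match b
step 5: stack=$ C h S  input=c b h h $  — expand S -> c L C
step 6: stack=$ C h C L c  input=c b h h $  — match c
step 7: stack=$ C h C L  input=b h h $  — expand L -> b S h
step 8: stack=$ C h C h S b  input=b h h $  — match b
step 9: stack=$ C h C h S  input=h h $  — expand S -> epsilon
step 10: stack=$ C h C h  input=h h $  — match h
step 11: stack=$ C h C  input=h $  — expand C -> epsilon
Stack after step 11: $ C h (top = h).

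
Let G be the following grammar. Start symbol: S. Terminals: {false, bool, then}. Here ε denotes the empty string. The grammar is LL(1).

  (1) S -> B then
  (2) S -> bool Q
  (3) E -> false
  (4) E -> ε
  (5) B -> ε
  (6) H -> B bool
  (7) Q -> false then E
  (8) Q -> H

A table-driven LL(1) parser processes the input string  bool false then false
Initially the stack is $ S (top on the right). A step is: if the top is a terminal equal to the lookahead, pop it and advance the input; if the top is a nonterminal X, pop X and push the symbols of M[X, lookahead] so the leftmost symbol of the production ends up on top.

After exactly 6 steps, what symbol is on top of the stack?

step 1: stack=$ S  input=bool false then false $  — expand S -> bool Q
step 2: stack=$ Q bool  input=bool false then false $  — match bool
step 3: stack=$ Q  input=false then false $  — expand Q -> false then E
step 4: stack=$ E then false  input=false then false $  — match false
step 5: stack=$ E then  input=then false $  — match then
step 6: stack=$ E  input=false $  — expand E -> false
Stack after step 6: $ false (top = false).

false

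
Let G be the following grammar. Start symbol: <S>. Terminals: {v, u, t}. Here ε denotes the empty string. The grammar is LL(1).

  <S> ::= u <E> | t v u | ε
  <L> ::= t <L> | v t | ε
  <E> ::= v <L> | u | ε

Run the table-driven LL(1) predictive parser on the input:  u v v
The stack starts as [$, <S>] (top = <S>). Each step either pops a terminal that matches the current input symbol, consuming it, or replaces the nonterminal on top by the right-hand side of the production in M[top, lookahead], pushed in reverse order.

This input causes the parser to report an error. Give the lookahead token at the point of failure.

     Stack    Input    Action
  1  $ <S>    u v v $  expand <S> ::= u <E>
  2  $ <E> u  u v v $  match u
  3  $ <E>    v v $    expand <E> ::= v <L>
  4  $ <L> v  v v $    match v
  5  $ <L>    v $      expand <L> ::= v t
  6  $ t v    v $      match v
  7  $ t      $        error: top is terminal t but lookahead is $

$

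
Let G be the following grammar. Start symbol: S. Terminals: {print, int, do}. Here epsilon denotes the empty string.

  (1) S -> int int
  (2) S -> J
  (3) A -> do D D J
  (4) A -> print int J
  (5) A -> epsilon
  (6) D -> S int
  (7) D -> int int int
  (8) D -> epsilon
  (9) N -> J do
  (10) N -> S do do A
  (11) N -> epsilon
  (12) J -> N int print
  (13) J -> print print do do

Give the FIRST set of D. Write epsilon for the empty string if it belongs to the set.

{epsilon, int, print}

FIRST(A): from A->do D D J we get {do}; from A->print int J we get {print}; from A->epsilon we get {epsilon}. So FIRST(A) = {epsilon, do, print}.
FIRST(S): from S->int int we get {int}; from S->J we get {int, print}. So FIRST(S) = {int, print}.
FIRST(D): from D->S int we get {int, print}; from D->int int int we get {int}; from D->epsilon we get {epsilon}. So FIRST(D) = {epsilon, int, print}.
FIRST(N): from N->J do we get {int, print}; from N->S do do A we get {int, print}; from N->epsilon we get {epsilon}. So FIRST(N) = {epsilon, int, print}.
FIRST(J): from J->N int print we get {int, print}; from J->print print do do we get {print}. So FIRST(J) = {int, print}.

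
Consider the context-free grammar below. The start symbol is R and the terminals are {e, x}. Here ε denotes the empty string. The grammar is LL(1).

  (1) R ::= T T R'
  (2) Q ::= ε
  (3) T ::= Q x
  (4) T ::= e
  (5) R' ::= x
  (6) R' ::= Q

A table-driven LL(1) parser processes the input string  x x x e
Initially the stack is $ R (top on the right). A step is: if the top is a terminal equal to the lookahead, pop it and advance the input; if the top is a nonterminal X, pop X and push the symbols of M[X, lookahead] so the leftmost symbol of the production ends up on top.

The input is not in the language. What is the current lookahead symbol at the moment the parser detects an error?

step 1: stack=$ R  input=x x x e $  — expand R ::= T T R'
step 2: stack=$ R' T T  input=x x x e $  — expand T ::= Q x
step 3: stack=$ R' T x Q  input=x x x e $  — expand Q ::= ε
step 4: stack=$ R' T x  input=x x x e $  — match x
step 5: stack=$ R' T  input=x x e $  — expand T ::= Q x
step 6: stack=$ R' x Q  input=x x e $  — expand Q ::= ε
step 7: stack=$ R' x  input=x x e $  — match x
step 8: stack=$ R'  input=x e $  — expand R' ::= x
step 9: stack=$ x  input=x e $  — match x
step 10: stack=$  input=e $  — error: stack empty but input remains

e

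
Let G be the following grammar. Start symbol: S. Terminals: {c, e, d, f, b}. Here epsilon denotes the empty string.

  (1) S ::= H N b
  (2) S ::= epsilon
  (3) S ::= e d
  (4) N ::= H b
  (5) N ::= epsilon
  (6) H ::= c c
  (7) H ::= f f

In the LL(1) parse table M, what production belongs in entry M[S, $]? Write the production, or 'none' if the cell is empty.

FIRST(H): from H::=c c we get {c}; from H::=f f we get {f}. So FIRST(H) = {c, f}.
FIRST(S): from S::=H N b we get {c, f}; from S::=epsilon we get {epsilon}; from S::=e d we get {e}. So FIRST(S) = {epsilon, c, e, f}.
FIRST(N): from N::=H b we get {c, f}; from N::=epsilon we get {epsilon}. So FIRST(N) = {epsilon, c, f}.
FOLLOW(S) includes $ since S is the start symbol.
FOLLOW(S): S appears on no right-hand side. Thus FOLLOW(S) = {$}.
For S ::= H N b: FIRST(H N b) = {c, f}, so it goes in M[S, t] for t ∈ {c, f}.
For S ::= epsilon: FIRST(epsilon) = {epsilon}, so it goes in M[S, t] for t ∈ {}; since epsilon ∈ FIRST, also for every t ∈ FOLLOW(S) = {$}.
For S ::= e d: FIRST(e d) = {e}, so it goes in M[S, t] for t ∈ {e}.

S ::= epsilon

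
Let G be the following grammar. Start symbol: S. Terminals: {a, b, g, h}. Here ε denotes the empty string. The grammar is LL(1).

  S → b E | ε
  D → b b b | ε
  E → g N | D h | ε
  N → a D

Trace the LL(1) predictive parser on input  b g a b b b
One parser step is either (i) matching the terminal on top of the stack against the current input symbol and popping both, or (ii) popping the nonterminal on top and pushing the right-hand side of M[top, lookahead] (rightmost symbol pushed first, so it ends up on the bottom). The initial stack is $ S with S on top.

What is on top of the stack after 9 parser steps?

b

step 1: stack=$ S  input=b g a b b b $  — expand S → b E
step 2: stack=$ E b  input=b g a b b b $  — match b
step 3: stack=$ E  input=g a b b b $  — expand E → g N
step 4: stack=$ N g  input=g a b b b $  — match g
step 5: stack=$ N  input=a b b b $  — expand N → a D
step 6: stack=$ D a  input=a b b b $  — match a
step 7: stack=$ D  input=b b b $  — expand D → b b b
step 8: stack=$ b b b  input=b b b $  — match b
step 9: stack=$ b b  input=b b $  — match b
Stack after step 9: $ b (top = b).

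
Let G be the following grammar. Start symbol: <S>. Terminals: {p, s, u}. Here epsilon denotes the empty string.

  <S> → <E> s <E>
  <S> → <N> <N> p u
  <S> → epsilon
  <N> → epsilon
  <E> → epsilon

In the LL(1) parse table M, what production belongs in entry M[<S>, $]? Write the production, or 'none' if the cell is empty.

<S> → epsilon

FIRST(<N>) = {epsilon}
FIRST(<E>) = {epsilon}
FIRST(<S>) = {epsilon, p, s}  (via <E> s <E>, <N> <N> p u)
FOLLOW(<S>) includes $ since <S> is the start symbol.
FOLLOW(<S>): <S> appears on no right-hand side. Thus FOLLOW(<S>) = {$}.
For <S> → <E> s <E>: FIRST(<E> s <E>) = {s}, so it goes in M[<S>, t] for t ∈ {s}.
For <S> → <N> <N> p u: FIRST(<N> <N> p u) = {p}, so it goes in M[<S>, t] for t ∈ {p}.
For <S> → epsilon: FIRST(epsilon) = {epsilon}, so it goes in M[<S>, t] for t ∈ {}; since epsilon ∈ FIRST, also for every t ∈ FOLLOW(<S>) = {$}.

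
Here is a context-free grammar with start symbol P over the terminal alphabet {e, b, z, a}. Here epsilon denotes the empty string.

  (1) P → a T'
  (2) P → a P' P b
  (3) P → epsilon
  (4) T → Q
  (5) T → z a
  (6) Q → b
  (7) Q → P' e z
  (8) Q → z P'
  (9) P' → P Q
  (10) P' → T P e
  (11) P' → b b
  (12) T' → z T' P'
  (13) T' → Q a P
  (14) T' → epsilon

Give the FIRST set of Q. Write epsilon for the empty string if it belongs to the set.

{a, b, z}

FIRST(P): from P→a T' we get {a}; from P→a P' P b we get {a}; from P→epsilon we get {epsilon}. So FIRST(P) = {epsilon, a}.
FIRST(T): from T→Q we get {a, b, z}; from T→z a we get {z}. So FIRST(T) = {a, b, z}.
FIRST(Q): from Q→b we get {b}; from Q→P' e z we get {a, b, z}; from Q→z P' we get {z}. So FIRST(Q) = {a, b, z}.
FIRST(P'): from P'→P Q we get {a, b, z}; from P'→T P e we get {a, b, z}; from P'→b b we get {b}. So FIRST(P') = {a, b, z}.
FIRST(T'): from T'→z T' P' we get {z}; from T'→Q a P we get {a, b, z}; from T'→epsilon we get {epsilon}. So FIRST(T') = {epsilon, a, b, z}.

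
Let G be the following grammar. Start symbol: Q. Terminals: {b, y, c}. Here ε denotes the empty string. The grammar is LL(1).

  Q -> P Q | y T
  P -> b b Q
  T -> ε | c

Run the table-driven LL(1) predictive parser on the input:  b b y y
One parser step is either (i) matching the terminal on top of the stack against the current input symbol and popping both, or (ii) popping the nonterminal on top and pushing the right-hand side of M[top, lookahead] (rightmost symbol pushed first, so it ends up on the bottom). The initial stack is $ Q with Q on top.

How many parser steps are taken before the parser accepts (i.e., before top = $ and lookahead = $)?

      Stack      Input      Action
   1  $ Q        b b y y $  expand Q -> P Q
   2  $ Q P      b b y y $  expand P -> b b Q
   3  $ Q Q b b  b b y y $  match b
   4  $ Q Q b    b y y $    match b
   5  $ Q Q      y y $      expand Q -> y T
   6  $ Q T y    y y $      match y
   7  $ Q T      y $        expand T -> ε
   8  $ Q        y $        expand Q -> y T
   9  $ T y      y $        match y
  10  $ T        $          expand T -> ε
Accept reached after 10 steps.

10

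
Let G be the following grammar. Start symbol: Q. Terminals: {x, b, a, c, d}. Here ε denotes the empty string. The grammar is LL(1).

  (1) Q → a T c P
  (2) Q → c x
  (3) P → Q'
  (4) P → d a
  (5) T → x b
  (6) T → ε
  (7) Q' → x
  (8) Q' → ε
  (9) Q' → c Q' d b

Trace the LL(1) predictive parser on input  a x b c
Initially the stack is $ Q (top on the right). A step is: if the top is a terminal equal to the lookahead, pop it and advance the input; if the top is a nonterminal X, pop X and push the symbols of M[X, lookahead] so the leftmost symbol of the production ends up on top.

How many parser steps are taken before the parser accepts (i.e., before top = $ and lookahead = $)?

8

step 1: stack=$ Q  input=a x b c $  — expand Q → a T c P
step 2: stack=$ P c T a  input=a x b c $  — match a
step 3: stack=$ P c T  input=x b c $  — expand T → x b
step 4: stack=$ P c b x  input=x b c $  — match x
step 5: stack=$ P c b  input=b c $  — match b
step 6: stack=$ P c  input=c $  — match c
step 7: stack=$ P  input=$  — expand P → Q'
step 8: stack=$ Q'  input=$  — expand Q' → ε
Accept reached after 8 steps.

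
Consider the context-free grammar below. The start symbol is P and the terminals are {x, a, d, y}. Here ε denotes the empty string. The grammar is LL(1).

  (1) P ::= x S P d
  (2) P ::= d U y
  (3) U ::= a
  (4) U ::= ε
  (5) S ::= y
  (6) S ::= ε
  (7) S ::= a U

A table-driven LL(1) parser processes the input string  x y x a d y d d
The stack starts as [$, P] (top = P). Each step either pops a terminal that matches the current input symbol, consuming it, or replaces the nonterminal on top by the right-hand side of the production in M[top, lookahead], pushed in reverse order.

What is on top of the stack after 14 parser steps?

d

      Stack        Input              Action
   1  $ P          x y x a d y d d $  expand P ::= x S P d
   2  $ d P S x    x y x a d y d d $  match x
   3  $ d P S      y x a d y d d $    expand S ::= y
   4  $ d P y      y x a d y d d $    match y
   5  $ d P        x a d y d d $      expand P ::= x S P d
   6  $ d d P S x  x a d y d d $      match x
   7  $ d d P S    a d y d d $        expand S ::= a U
   8  $ d d P U a  a d y d d $        match a
   9  $ d d P U    d y d d $          expand U ::= ε
  10  $ d d P      d y d d $          expand P ::= d U y
  11  $ d d y U d  d y d d $          match d
  12  $ d d y U    y d d $            expand U ::= ε
  13  $ d d y      y d d $            match y
  14  $ d d        d d $              match d
Stack after step 14: $ d (top = d).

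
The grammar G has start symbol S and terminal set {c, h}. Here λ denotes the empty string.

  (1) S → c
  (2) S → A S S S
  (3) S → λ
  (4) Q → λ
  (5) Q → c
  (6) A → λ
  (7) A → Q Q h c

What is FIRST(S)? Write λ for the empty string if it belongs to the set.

FIRST(Q) = {λ, c}
FIRST(A) = {λ, c, h}  (via Q Q h c)
FIRST(S) = {λ, c, h}  (via A S S S)

{λ, c, h}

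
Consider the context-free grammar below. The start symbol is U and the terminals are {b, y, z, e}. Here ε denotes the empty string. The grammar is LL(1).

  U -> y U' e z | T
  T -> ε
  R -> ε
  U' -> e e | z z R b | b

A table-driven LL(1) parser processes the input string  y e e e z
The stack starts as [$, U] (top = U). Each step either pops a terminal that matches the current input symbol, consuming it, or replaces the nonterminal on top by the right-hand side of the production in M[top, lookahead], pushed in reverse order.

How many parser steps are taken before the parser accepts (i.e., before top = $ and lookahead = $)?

7

     Stack       Input        Action
  1  $ U         y e e e z $  expand U -> y U' e z
  2  $ z e U' y  y e e e z $  match y
  3  $ z e U'    e e e z $    expand U' -> e e
  4  $ z e e e   e e e z $    match e
  5  $ z e e     e e z $      match e
  6  $ z e       e z $        match e
  7  $ z         z $          match z
Accept reached after 7 steps.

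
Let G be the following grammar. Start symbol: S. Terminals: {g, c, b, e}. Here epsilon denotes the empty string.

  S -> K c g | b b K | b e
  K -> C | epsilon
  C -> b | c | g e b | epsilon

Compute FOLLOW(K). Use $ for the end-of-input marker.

{$, c}

FIRST(C): from C->b we get {b}; from C->c we get {c}; from C->g e b we get {g}; from C->epsilon we get {epsilon}. So FIRST(C) = {epsilon, b, c, g}.
FIRST(K): from K->C we get {epsilon, b, c, g}; from K->epsilon we get {epsilon}. So FIRST(K) = {epsilon, b, c, g}.
FIRST(S): from S->K c g we get {b, c, g}; from S->b b K we get {b}; from S->b e we get {b}. So FIRST(S) = {b, c, g}.
FOLLOW(S) includes $ since S is the start symbol.
FOLLOW(S): S appears on no right-hand side. Thus FOLLOW(S) = {$}.
FOLLOW(K): in S->K c g, K is followed by c g with FIRST {c}; in S->b b K, the suffix after K is empty, so FOLLOW(K) ⊇ FOLLOW(S) = {$}. Thus FOLLOW(K) = {$, c}.
FOLLOW(C): in K->C, the suffix after C is empty, so FOLLOW(C) ⊇ FOLLOW(K) = {$, c}. Thus FOLLOW(C) = {$, c}.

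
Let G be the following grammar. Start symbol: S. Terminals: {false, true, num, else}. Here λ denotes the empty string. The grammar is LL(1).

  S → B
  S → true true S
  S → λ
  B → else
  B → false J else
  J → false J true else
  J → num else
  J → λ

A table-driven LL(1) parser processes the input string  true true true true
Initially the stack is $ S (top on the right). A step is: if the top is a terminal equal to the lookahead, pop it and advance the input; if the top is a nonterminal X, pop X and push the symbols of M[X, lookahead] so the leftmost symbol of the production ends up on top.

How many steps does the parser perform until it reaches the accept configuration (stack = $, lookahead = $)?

     Stack          Input                  Action
  1  $ S            true true true true $  expand S → true true S
  2  $ S true true  true true true true $  match true
  3  $ S true       true true true $       match true
  4  $ S            true true $            expand S → true true S
  5  $ S true true  true true $            match true
  6  $ S true       true $                 match true
  7  $ S            $                      expand S → λ
Accept reached after 7 steps.

7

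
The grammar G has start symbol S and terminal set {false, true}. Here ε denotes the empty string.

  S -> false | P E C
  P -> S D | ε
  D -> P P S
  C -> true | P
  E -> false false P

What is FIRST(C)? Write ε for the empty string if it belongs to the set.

{ε, false, true}

FIRST(E) = {false}
FIRST(S) = {false}  (via P E C)
FIRST(P) = {ε, false}  (via S D)
FIRST(D) = {false}  (via P P S)
FIRST(C) = {ε, false, true}  (via P)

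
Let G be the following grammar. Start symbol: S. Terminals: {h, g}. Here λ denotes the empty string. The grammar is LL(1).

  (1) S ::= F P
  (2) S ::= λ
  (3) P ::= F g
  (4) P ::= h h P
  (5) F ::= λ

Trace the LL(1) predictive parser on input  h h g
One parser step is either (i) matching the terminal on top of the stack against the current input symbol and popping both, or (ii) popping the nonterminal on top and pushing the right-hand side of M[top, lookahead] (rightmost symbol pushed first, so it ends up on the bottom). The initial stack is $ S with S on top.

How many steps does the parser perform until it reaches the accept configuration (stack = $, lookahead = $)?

8

     Stack    Input    Action
  1  $ S      h h g $  expand S ::= F P
  2  $ P F    h h g $  expand F ::= λ
  3  $ P      h h g $  expand P ::= h h P
  4  $ P h h  h h g $  match h
  5  $ P h    h g $    match h
  6  $ P      g $      expand P ::= F g
  7  $ g F    g $      expand F ::= λ
  8  $ g      g $      match g
Accept reached after 8 steps.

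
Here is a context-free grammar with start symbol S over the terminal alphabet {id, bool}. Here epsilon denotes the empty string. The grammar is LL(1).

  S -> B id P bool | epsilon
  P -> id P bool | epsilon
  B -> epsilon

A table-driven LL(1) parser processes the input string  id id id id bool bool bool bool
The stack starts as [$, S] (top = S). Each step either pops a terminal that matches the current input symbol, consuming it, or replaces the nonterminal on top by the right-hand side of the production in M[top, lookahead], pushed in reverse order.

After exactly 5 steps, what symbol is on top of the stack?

P

step 1: stack=$ S  input=id id id id bool bool bool bool $  — expand S -> B id P bool
step 2: stack=$ bool P id B  input=id id id id bool bool bool bool $  — expand B -> epsilon
step 3: stack=$ bool P id  input=id id id id bool bool bool bool $  — match id
step 4: stack=$ bool P  input=id id id bool bool bool bool $  — expand P -> id P bool
step 5: stack=$ bool bool P id  input=id id id bool bool bool bool $  — match id
Stack after step 5: $ bool bool P (top = P).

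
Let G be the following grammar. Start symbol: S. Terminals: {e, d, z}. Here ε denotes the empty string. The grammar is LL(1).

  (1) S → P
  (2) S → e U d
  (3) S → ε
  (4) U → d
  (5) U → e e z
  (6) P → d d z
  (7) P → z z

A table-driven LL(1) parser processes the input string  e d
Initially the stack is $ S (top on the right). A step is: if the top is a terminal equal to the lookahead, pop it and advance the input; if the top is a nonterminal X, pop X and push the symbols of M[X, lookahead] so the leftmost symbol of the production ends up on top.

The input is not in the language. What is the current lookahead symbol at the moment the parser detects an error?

     Stack    Input  Action
  1  $ S      e d $  expand S → e U d
  2  $ d U e  e d $  match e
  3  $ d U    d $    expand U → d
  4  $ d d    d $    match d
  5  $ d      $      error: top is terminal d but lookahead is $

$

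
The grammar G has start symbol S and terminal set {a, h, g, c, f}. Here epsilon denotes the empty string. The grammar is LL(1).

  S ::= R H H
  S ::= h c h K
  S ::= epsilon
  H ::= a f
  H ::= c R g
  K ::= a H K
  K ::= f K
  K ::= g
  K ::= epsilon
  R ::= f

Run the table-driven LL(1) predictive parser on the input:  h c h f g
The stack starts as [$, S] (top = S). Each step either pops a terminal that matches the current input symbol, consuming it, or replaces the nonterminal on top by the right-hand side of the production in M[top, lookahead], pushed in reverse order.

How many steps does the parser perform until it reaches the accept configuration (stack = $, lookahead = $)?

step 1: stack=$ S  input=h c h f g $  — expand S ::= h c h K
step 2: stack=$ K h c h  input=h c h f g $  — match h
step 3: stack=$ K h c  input=c h f g $  — match c
step 4: stack=$ K h  input=h f g $  — match h
step 5: stack=$ K  input=f g $  — expand K ::= f K
step 6: stack=$ K f  input=f g $  — match f
step 7: stack=$ K  input=g $  — expand K ::= g
step 8: stack=$ g  input=g $  — match g
Accept reached after 8 steps.

8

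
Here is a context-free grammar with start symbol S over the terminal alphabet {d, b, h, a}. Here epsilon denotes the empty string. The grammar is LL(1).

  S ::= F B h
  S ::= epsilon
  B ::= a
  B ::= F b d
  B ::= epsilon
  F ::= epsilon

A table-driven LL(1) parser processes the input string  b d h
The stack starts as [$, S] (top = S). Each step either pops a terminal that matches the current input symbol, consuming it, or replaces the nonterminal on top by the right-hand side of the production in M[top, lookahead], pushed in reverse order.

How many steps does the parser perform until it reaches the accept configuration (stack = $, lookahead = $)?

7

     Stack      Input    Action
  1  $ S        b d h $  expand S ::= F B h
  2  $ h B F    b d h $  expand F ::= epsilon
  3  $ h B      b d h $  expand B ::= F b d
  4  $ h d b F  b d h $  expand F ::= epsilon
  5  $ h d b    b d h $  match b
  6  $ h d      d h $    match d
  7  $ h        h $      match h
Accept reached after 7 steps.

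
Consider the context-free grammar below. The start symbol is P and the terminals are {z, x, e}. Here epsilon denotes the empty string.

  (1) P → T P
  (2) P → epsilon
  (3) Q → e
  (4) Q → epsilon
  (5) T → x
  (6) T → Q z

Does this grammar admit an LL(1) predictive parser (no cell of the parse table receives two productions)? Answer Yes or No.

FIRST(P) = {epsilon, e, x, z}
FIRST(Q) = {epsilon, e}
FIRST(T) = {e, x, z}
FOLLOW(P) = {$}
FOLLOW(Q) = {z}
FOLLOW(T) = {$, e, x, z}
Each cell of M receives at most one production.

Yes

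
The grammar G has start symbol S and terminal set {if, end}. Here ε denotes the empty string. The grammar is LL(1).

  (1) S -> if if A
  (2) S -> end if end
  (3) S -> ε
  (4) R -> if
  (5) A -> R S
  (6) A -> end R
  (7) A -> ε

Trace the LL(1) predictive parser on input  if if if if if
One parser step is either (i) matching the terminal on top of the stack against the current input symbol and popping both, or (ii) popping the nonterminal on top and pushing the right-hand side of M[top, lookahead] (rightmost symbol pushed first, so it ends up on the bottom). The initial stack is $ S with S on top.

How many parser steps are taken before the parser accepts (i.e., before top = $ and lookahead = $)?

10

step 1: stack=$ S  input=if if if if if $  — expand S -> if if A
step 2: stack=$ A if if  input=if if if if if $  — match if
step 3: stack=$ A if  input=if if if if $  — match if
step 4: stack=$ A  input=if if if $  — expand A -> R S
step 5: stack=$ S R  input=if if if $  — expand R -> if
step 6: stack=$ S if  input=if if if $  — match if
step 7: stack=$ S  input=if if $  — expand S -> if if A
step 8: stack=$ A if if  input=if if $  — match if
step 9: stack=$ A if  input=if $  — match if
step 10: stack=$ A  input=$  — expand A -> ε
Accept reached after 10 steps.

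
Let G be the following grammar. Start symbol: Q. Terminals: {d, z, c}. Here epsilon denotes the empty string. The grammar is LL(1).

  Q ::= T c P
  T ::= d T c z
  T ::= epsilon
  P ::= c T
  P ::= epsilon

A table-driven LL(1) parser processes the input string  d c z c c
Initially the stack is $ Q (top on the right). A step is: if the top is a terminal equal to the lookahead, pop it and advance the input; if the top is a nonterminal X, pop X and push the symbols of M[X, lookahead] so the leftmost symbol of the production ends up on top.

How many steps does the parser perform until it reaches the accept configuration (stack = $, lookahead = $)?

10

      Stack          Input        Action
   1  $ Q            d c z c c $  expand Q ::= T c P
   2  $ P c T        d c z c c $  expand T ::= d T c z
   3  $ P c z c T d  d c z c c $  match d
   4  $ P c z c T    c z c c $    expand T ::= epsilon
   5  $ P c z c      c z c c $    match c
   6  $ P c z        z c c $      match z
   7  $ P c          c c $        match c
   8  $ P            c $          expand P ::= c T
   9  $ T c          c $          match c
  10  $ T            $            expand T ::= epsilon
Accept reached after 10 steps.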